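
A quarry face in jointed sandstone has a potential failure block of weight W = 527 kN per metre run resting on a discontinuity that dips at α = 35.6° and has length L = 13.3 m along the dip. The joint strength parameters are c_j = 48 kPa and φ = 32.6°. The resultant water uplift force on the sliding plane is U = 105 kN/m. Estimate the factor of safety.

Resolving the block weight along and normal to the plane and applying the Mohr–Coulomb strength on the joint:
N' = W cosα − U = 527·cos35.6° − 105 = 323.5 kN/m
Driving force T = W sinα = 527·sin35.6° = 306.8 kN/m
Resisting force R = c_j·L + N'·tanφ = 48·13.3 + 323.5·tan32.6° = 638.4 + 206.9 = 845.3 kN/m
FS = R / T = 845.3 / 306.8 = 2.755

FS = 2.76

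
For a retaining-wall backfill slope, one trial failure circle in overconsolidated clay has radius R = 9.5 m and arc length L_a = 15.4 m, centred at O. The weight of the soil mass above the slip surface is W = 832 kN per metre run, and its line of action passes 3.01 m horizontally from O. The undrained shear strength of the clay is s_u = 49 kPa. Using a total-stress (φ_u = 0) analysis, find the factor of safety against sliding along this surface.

Taking moments about the centre O, the resisting moment is provided by the undrained shear strength acting along the arc:
M_R = s_u·L_a·R = 49·15.40·9.5 = 7168.7 kN·m/m
M_D = W·d = 832·3.01 = 2504.3 kN·m/m
FS = M_R / M_D = 7168.7 / 2504.3 = 2.863

FS = 2.86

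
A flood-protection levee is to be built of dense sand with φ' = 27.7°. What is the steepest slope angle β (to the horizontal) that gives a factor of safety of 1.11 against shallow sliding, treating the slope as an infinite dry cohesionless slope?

β = 25.3°

For an infinite dry cohesionless slope FS = tanφ'/tanβ, so tanβ = tanφ' / FS.
tanβ = tan27.7° / 1.11 = 0.5250 / 1.11 = 0.4730
β = arctan(0.4730) = 25.31°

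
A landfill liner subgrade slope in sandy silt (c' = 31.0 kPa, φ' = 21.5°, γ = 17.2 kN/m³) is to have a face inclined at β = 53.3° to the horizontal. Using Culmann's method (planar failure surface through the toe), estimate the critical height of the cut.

Culmann's analysis gives the critical failure plane at α_cr = (β + φ')/2 = (53.3 + 21.5)/2 = 37.4°, and the critical height
H_c = (4c'/γ) · sinβ cosφ' / [1 − cos(β − φ')]
    = (4·31.0/17.2) · sin53.3°·cos21.5° / [1 − cos(31.8°)]
    = 7.209 · 0.8018·0.9304 / [1 − 0.8499]
    = 7.209 · 0.7460 / 0.1501
    = 35.83 m

H_c = 35.83 m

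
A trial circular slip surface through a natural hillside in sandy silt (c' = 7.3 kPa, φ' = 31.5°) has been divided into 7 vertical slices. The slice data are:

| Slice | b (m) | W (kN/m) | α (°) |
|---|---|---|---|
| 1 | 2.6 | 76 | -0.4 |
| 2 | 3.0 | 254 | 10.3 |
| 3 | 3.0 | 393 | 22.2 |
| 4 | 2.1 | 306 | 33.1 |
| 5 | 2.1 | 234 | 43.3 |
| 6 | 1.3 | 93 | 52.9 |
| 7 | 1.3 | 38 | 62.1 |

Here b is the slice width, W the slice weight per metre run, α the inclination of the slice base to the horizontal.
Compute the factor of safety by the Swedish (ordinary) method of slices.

Ordinary method of slices: FS = Σ[c'·Δl_i + (W_i cosα_i)·tanφ'] / Σ W_i sinα_i, with Δl_i = b_i / cosα_i.
Slice 1: Δl = 2.6/cos(-0.4°) = 2.600 m; N'_1 = 76·cos(-0.4°) = 76.0; c'Δl = 18.98; W sinα = -0.5
Slice 2: Δl = 3.0/cos10.3° = 3.049 m; N'_2 = 254·cos10.3° = 249.9; c'Δl = 22.26; W sinα = 45.4
Slice 3: Δl = 3.0/cos22.2° = 3.240 m; N'_3 = 393·cos22.2° = 363.9; c'Δl = 23.65; W sinα = 148.5
Slice 4: Δl = 2.1/cos33.1° = 2.507 m; N'_4 = 306·cos33.1° = 256.3; c'Δl = 18.30; W sinα = 167.1
Slice 5: Δl = 2.1/cos43.3° = 2.886 m; N'_5 = 234·cos43.3° = 170.3; c'Δl = 21.06; W sinα = 160.5
Slice 6: Δl = 1.3/cos52.9° = 2.155 m; N'_6 = 93·cos52.9° = 56.1; c'Δl = 15.73; W sinα = 74.2
Slice 7: Δl = 1.3/cos62.1° = 2.778 m; N'_7 = 38·cos62.1° = 17.8; c'Δl = 20.28; W sinα = 33.6
Σc'Δl = 140.3 kN/m; ΣN' = 1190.3 kN/m; ΣW sinα = 628.7 kN/m
Resisting = 140.3 + 1190.3·tan31.5° = 140.3 + 729.4 = 869.7 kN/m
FS = 869.7 / 628.7 = 1.383

FS = 1.38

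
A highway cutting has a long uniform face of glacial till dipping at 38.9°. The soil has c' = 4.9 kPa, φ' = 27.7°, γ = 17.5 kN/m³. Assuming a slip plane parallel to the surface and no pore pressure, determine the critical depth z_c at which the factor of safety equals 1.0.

Setting FS = 1.00 in FS = [c' + γz cos²β tanφ'] / [γz sinβ cosβ] and solving for z:
z = c' / [γ cosβ (FS·sinβ − cosβ·tanφ')]
  = 4.9 / [17.5·cos38.9°·(1.00·sin38.9° − cos38.9°·tan27.7°)]
  = 4.9 / [17.5·0.7782·(1.00·0.6280 − 0.7782·0.5250)]
  = 4.9 / 2.9877 = 1.640 m

z_c = 1.64 m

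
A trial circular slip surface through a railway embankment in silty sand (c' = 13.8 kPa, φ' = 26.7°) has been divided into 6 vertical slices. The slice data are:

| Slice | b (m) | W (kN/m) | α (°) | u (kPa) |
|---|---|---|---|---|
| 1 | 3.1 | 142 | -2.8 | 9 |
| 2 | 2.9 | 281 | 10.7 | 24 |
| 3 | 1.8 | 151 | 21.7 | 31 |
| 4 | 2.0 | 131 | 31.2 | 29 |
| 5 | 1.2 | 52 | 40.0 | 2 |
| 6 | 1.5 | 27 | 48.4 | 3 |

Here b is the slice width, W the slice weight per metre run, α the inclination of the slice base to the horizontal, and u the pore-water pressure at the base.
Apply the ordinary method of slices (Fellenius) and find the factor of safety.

Ordinary method of slices: FS = Σ[c'·Δl_i + (W_i cosα_i − u_i·Δl_i)·tanφ'] / Σ W_i sinα_i, with Δl_i = b_i / cosα_i.
Slice 1: Δl = 3.1/cos(-2.8°) = 3.104 m; N'_1 = 142·cos(-2.8°) − 9·3.104 = 113.9; c'Δl = 42.83; W sinα = -6.9
Slice 2: Δl = 2.9/cos10.7° = 2.951 m; N'_2 = 281·cos10.7° − 24·2.951 = 205.3; c'Δl = 40.73; W sinα = 52.2
Slice 3: Δl = 1.8/cos21.7° = 1.937 m; N'_3 = 151·cos21.7° − 31·1.937 = 80.2; c'Δl = 26.73; W sinα = 55.8
Slice 4: Δl = 2.0/cos31.2° = 2.338 m; N'_4 = 131·cos31.2° − 29·2.338 = 44.2; c'Δl = 32.27; W sinα = 67.9
Slice 5: Δl = 1.2/cos40.0° = 1.566 m; N'_5 = 52·cos40.0° − 2·1.566 = 36.7; c'Δl = 21.62; W sinα = 33.4
Slice 6: Δl = 1.5/cos48.4° = 2.259 m; N'_6 = 27·cos48.4° − 3·2.259 = 11.1; c'Δl = 31.18; W sinα = 20.2
Σc'Δl = 195.4 kN/m; ΣN' = 491.5 kN/m; ΣW sinα = 222.5 kN/m
Resisting = 195.4 + 491.5·tan26.7° = 195.4 + 247.2 = 442.6 kN/m
FS = 442.6 / 222.5 = 1.989

FS = 1.99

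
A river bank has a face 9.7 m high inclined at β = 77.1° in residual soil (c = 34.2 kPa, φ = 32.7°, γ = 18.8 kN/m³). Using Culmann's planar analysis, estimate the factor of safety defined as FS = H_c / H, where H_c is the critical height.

H_c = (4c/γ) · sinβ cosφ / [1 − cos(β − φ)]
    = (4·34.2/18.8) · sin77.1°·cos32.7° / [1 − cos44.4°]
    = 7.277 · 0.8203 / 0.2855 = 20.90 m
FS = H_c / H = 20.90 / 9.7 = 2.155

FS = 2.16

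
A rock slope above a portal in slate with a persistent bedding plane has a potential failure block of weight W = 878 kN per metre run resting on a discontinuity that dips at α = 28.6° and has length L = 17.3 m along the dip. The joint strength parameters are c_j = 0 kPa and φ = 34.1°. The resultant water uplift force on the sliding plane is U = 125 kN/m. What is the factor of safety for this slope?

FS = 1.04

Resolving the block weight along and normal to the plane and applying the Mohr–Coulomb strength on the joint:
N' = W cosα − U = 878·cos28.6° − 125 = 645.9 kN/m
Driving force T = W sinα = 878·sin28.6° = 420.3 kN/m
Resisting force R = c_j·L + N'·tanφ = 0·17.3 + 645.9·tan34.1° = 0.0 + 437.3 = 437.3 kN/m
FS = R / T = 437.3 / 420.3 = 1.040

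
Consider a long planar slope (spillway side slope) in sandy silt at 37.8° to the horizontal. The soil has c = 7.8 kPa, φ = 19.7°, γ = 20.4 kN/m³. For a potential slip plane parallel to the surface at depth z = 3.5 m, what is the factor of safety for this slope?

FS = 0.69

For an infinite slope with a slip plane parallel to the surface (no pore pressure): FS = [c + γz cos²β tanφ] / [γz sinβ cosβ].
γz = 20.4·3.5 = 71.40 kN/m²
Numerator = 7.8 + 71.40·cos²37.8°·tan19.7° = 7.8 + 71.40·0.6243·0.3581 = 23.761 kPa
Denominator = 71.40·sin37.8°·cos37.8° = 71.40·0.6129·0.7902 = 34.578 kPa
FS = 23.761 / 34.578 = 0.687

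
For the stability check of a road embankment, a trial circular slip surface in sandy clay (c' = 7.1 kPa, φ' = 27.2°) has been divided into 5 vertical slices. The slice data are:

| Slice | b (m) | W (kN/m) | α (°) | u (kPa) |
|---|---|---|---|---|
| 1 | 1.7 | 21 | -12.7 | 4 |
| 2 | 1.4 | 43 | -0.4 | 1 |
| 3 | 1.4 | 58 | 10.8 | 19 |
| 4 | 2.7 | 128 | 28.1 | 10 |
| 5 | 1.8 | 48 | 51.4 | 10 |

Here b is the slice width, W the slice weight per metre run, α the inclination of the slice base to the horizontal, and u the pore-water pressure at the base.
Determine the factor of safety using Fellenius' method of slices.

Ordinary method of slices: FS = Σ[c'·Δl_i + (W_i cosα_i − u_i·Δl_i)·tanφ'] / Σ W_i sinα_i, with Δl_i = b_i / cosα_i.
Slice 1: Δl = 1.7/cos(-12.7°) = 1.743 m; N'_1 = 21·cos(-12.7°) − 4·1.743 = 13.5; c'Δl = 12.37; W sinα = -4.6
Slice 2: Δl = 1.4/cos(-0.4°) = 1.400 m; N'_2 = 43·cos(-0.4°) − 1·1.400 = 41.6; c'Δl = 9.94; W sinα = -0.3
Slice 3: Δl = 1.4/cos10.8° = 1.425 m; N'_3 = 58·cos10.8° − 19·1.425 = 29.9; c'Δl = 10.12; W sinα = 10.9
Slice 4: Δl = 2.7/cos28.1° = 3.061 m; N'_4 = 128·cos28.1° − 10·3.061 = 82.3; c'Δl = 21.73; W sinα = 60.3
Slice 5: Δl = 1.8/cos51.4° = 2.885 m; N'_5 = 48·cos51.4° − 10·2.885 = 1.1; c'Δl = 20.48; W sinα = 37.5
Σc'Δl = 74.6 kN/m; ΣN' = 168.4 kN/m; ΣW sinα = 103.8 kN/m
Resisting = 74.6 + 168.4·tan27.2° = 74.6 + 86.5 = 161.2 kN/m
FS = 161.2 / 103.8 = 1.554

FS = 1.55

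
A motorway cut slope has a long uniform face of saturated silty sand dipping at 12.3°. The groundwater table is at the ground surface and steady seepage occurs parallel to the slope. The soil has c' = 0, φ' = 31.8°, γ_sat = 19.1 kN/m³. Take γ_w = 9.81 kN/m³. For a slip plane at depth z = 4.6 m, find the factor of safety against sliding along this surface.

With seepage parallel to the slope and the water table at the surface, the effective normal stress on the slip plane uses the buoyant unit weight γ' = γ_sat − γ_w while the driving shear stress uses γ_sat:
FS = [c' + γ' z cos²β tanφ'] / [γ_sat z sinβ cosβ]
(For c' = 0 this reduces to FS = (γ'/γ_sat)·tanφ'/tanβ.)
γ' = 19.1 − 9.81 = 9.29 kN/m³
Numerator = 0.0 + 9.29·4.6·cos²12.3°·tan31.8° = 0.0 + 9.29·4.6·0.9546·0.6200 = 25.294 kPa
Denominator = 19.1·4.6·sin12.3°·cos12.3° = 19.1·4.6·0.2130·0.9770 = 18.287 kPa
FS = 25.294 / 18.287 = 1.383

FS = 1.38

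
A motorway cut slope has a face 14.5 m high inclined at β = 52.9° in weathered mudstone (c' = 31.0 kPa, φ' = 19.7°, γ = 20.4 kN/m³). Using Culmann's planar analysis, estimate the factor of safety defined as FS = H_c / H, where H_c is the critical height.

FS = 1.93

H_c = (4c'/γ) · sinβ cosφ' / [1 − cos(β − φ')]
    = (4·31.0/20.4) · sin52.9°·cos19.7° / [1 − cos33.2°]
    = 6.078 · 0.7509 / 0.1632 = 27.96 m
FS = H_c / H = 27.96 / 14.5 = 1.928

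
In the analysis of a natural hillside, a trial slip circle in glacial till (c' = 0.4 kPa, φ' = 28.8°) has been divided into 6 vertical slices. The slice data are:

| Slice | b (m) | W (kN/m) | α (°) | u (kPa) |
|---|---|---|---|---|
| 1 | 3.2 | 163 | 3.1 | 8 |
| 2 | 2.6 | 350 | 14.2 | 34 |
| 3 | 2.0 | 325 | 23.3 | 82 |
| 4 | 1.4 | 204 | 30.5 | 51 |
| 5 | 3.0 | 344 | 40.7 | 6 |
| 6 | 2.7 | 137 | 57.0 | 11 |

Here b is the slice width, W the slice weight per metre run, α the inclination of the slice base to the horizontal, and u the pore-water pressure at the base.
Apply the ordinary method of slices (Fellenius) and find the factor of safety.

FS = 0.72

Ordinary method of slices: FS = Σ[c'·Δl_i + (W_i cosα_i − u_i·Δl_i)·tanφ'] / Σ W_i sinα_i, with Δl_i = b_i / cosα_i.
Slice 1: Δl = 3.2/cos3.1° = 3.205 m; N'_1 = 163·cos3.1° − 8·3.205 = 137.1; c'Δl = 1.28; W sinα = 8.8
Slice 2: Δl = 2.6/cos14.2° = 2.682 m; N'_2 = 350·cos14.2° − 34·2.682 = 248.1; c'Δl = 1.07; W sinα = 85.9
Slice 3: Δl = 2.0/cos23.3° = 2.178 m; N'_3 = 325·cos23.3° − 82·2.178 = 119.9; c'Δl = 0.87; W sinα = 128.6
Slice 4: Δl = 1.4/cos30.5° = 1.625 m; N'_4 = 204·cos30.5° − 51·1.625 = 92.9; c'Δl = 0.65; W sinα = 103.5
Slice 5: Δl = 3.0/cos40.7° = 3.957 m; N'_5 = 344·cos40.7° − 6·3.957 = 237.1; c'Δl = 1.58; W sinα = 224.3
Slice 6: Δl = 2.7/cos57.0° = 4.957 m; N'_6 = 137·cos57.0° − 11·4.957 = 20.1; c'Δl = 1.98; W sinα = 114.9
Σc'Δl = 7.4 kN/m; ΣN' = 855.2 kN/m; ΣW sinα = 666.0 kN/m
Resisting = 7.4 + 855.2·tan28.8° = 7.4 + 470.2 = 477.6 kN/m
FS = 477.6 / 666.0 = 0.717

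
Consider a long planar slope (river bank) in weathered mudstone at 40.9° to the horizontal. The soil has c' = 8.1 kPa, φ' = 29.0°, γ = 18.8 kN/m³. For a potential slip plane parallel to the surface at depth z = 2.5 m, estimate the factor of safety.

FS = 0.99

For an infinite slope with a slip plane parallel to the surface (no pore pressure): FS = [c' + γz cos²β tanφ'] / [γz sinβ cosβ].
γz = 18.8·2.5 = 47.00 kN/m²
Numerator = 8.1 + 47.00·cos²40.9°·tan29.0° = 8.1 + 47.00·0.5713·0.5543 = 22.984 kPa
Denominator = 47.00·sin40.9°·cos40.9° = 47.00·0.6547·0.7559 = 23.260 kPa
FS = 22.984 / 23.260 = 0.988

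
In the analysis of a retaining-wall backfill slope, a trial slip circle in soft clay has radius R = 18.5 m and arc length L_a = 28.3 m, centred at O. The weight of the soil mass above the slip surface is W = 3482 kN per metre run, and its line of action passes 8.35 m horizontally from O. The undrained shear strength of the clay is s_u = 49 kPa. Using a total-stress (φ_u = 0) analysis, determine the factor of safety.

FS = 0.88

Taking moments about the centre O, the resisting moment is provided by the undrained shear strength acting along the arc:
M_R = s_u·L_a·R = 49·28.30·18.5 = 25654.0 kN·m/m
M_D = W·d = 3482·8.35 = 29074.7 kN·m/m
FS = M_R / M_D = 25654.0 / 29074.7 = 0.882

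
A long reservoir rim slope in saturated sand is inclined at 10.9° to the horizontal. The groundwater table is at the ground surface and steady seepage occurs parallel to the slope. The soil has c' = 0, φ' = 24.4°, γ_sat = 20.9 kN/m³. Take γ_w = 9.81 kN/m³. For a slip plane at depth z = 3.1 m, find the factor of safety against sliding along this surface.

FS = 1.25

With seepage parallel to the slope and the water table at the surface, the effective normal stress on the slip plane uses the buoyant unit weight γ' = γ_sat − γ_w while the driving shear stress uses γ_sat:
FS = [c' + γ' z cos²β tanφ'] / [γ_sat z sinβ cosβ]
(For c' = 0 this reduces to FS = (γ'/γ_sat)·tanφ'/tanβ.)
γ' = 20.9 − 9.81 = 11.09 kN/m³
Numerator = 0.0 + 11.09·3.1·cos²10.9°·tan24.4° = 0.0 + 11.09·3.1·0.9642·0.4536 = 15.037 kPa
Denominator = 20.9·3.1·sin10.9°·cos10.9° = 20.9·3.1·0.1891·0.9820 = 12.030 kPa
FS = 15.037 / 12.030 = 1.250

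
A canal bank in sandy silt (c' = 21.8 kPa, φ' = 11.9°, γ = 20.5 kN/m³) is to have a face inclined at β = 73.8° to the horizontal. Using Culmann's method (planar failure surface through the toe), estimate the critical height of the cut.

H_c = 7.56 m

Culmann's analysis gives the critical failure plane at α_cr = (β + φ')/2 = (73.8 + 11.9)/2 = 42.9°, and the critical height
H_c = (4c'/γ) · sinβ cosφ' / [1 − cos(β − φ')]
    = (4·21.8/20.5) · sin73.8°·cos11.9° / [1 − cos(61.9°)]
    = 4.254 · 0.9603·0.9785 / [1 − 0.4710]
    = 4.254 · 0.9397 / 0.5290
    = 7.56 m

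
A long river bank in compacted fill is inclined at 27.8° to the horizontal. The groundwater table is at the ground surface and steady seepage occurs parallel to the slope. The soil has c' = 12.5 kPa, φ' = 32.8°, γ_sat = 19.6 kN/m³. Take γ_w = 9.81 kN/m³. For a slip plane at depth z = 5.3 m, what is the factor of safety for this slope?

FS = 0.90

With seepage parallel to the slope and the water table at the surface, the effective normal stress on the slip plane uses the buoyant unit weight γ' = γ_sat − γ_w while the driving shear stress uses γ_sat:
FS = [c' + γ' z cos²β tanφ'] / [γ_sat z sinβ cosβ]
γ' = 19.6 − 9.81 = 9.79 kN/m³
Numerator = 12.5 + 9.79·5.3·cos²27.8°·tan32.8° = 12.5 + 9.79·5.3·0.7825·0.6445 = 38.665 kPa
Denominator = 19.6·5.3·sin27.8°·cos27.8° = 19.6·5.3·0.4664·0.8846 = 42.856 kPa
FS = 38.665 / 42.856 = 0.902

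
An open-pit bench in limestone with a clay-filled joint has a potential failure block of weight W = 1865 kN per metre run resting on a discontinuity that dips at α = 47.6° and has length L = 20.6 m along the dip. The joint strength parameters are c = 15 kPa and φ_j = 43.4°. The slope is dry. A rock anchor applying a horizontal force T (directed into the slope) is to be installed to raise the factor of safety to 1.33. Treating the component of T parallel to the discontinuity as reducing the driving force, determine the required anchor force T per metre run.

Resolving forces along and normal to the sliding plane, with the horizontal anchor force T adding T·sinα to the effective normal force and T·cosα acting up the plane against the driving force:
FS = [cL + (W cosα + T sinα) tanφ_j] / [W sinα − T cosα]
Without the anchor: N' = 1257.6 kN/m, driving T_d = 1377.2 kN/m, resisting R = 15·20.6 + 1257.6·tan43.4° = 1498.2 kN/m, FS = 1.09.
Setting FS = 1.33 and solving for T:
1.33·(1377.2 − T cos47.6°) = 1498.2 + T sin47.6°·tan43.4°
T·(sin47.6°·tan43.4° + 1.33·cos47.6°) = 1.33·1377.2 − 1498.2
T·(0.7385·0.9457 + 1.33·0.6743) = 1831.7 − 1498.2 = 333.5
T·1.5951 = 333.5
T = 209.1 kN/m

T = 209 kN/m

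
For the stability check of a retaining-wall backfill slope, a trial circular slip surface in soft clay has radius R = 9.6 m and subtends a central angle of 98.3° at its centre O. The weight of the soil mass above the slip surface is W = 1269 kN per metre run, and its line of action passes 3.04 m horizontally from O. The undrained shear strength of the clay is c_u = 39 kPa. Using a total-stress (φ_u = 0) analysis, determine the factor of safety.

Taking moments about the centre O, the resisting moment is provided by the undrained shear strength acting along the arc:
Arc length L_a = R·θ = 9.6·(98.3°·π/180) = 9.6·1.7157 = 16.47 m
M_R = c_u·L_a·R = 39·16.47·9.6 = 6166.5 kN·m/m
M_D = W·d = 1269·3.04 = 3857.8 kN·m/m
FS = M_R / M_D = 6166.5 / 3857.8 = 1.598

FS = 1.60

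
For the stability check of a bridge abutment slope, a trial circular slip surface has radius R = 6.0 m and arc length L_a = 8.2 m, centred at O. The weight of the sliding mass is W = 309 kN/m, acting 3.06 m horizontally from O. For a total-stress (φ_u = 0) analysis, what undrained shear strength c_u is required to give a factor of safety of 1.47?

c_u = 28.3 kPa

FS = c_u·L_a·R / (W·d), so c_u = FS·W·d / (L_a·R).
c_u = 1.47·309·3.06 / (8.20·6.0) = 1389.9 / 49.20 = 28.25 kPa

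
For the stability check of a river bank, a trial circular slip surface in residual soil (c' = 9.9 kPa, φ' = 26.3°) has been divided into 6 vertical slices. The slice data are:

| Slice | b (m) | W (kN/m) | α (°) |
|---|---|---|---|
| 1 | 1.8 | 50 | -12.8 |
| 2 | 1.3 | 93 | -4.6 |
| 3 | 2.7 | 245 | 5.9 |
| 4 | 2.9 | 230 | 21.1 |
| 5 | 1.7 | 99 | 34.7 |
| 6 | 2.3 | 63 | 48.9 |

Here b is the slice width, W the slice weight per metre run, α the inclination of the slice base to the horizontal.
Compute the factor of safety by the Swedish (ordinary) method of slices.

FS = 2.59

Ordinary method of slices: FS = Σ[c'·Δl_i + (W_i cosα_i)·tanφ'] / Σ W_i sinα_i, with Δl_i = b_i / cosα_i.
Slice 1: Δl = 1.8/cos(-12.8°) = 1.846 m; N'_1 = 50·cos(-12.8°) = 48.8; c'Δl = 18.27; W sinα = -11.1
Slice 2: Δl = 1.3/cos(-4.6°) = 1.304 m; N'_2 = 93·cos(-4.6°) = 92.7; c'Δl = 12.91; W sinα = -7.5
Slice 3: Δl = 2.7/cos5.9° = 2.714 m; N'_3 = 245·cos5.9° = 243.7; c'Δl = 26.87; W sinα = 25.2
Slice 4: Δl = 2.9/cos21.1° = 3.108 m; N'_4 = 230·cos21.1° = 214.6; c'Δl = 30.77; W sinα = 82.8
Slice 5: Δl = 1.7/cos34.7° = 2.068 m; N'_5 = 99·cos34.7° = 81.4; c'Δl = 20.47; W sinα = 56.4
Slice 6: Δl = 2.3/cos48.9° = 3.499 m; N'_6 = 63·cos48.9° = 41.4; c'Δl = 34.64; W sinα = 47.5
Σc'Δl = 143.9 kN/m; ΣN' = 722.5 kN/m; ΣW sinα = 193.3 kN/m
Resisting = 143.9 + 722.5·tan26.3° = 143.9 + 357.1 = 501.0 kN/m
FS = 501.0 / 193.3 = 2.592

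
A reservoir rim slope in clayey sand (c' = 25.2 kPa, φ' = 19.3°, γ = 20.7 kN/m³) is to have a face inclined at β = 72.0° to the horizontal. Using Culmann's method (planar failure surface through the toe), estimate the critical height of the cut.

Culmann's analysis gives the critical failure plane at α_cr = (β + φ')/2 = (72.0 + 19.3)/2 = 45.6°, and the critical height
H_c = (4c'/γ) · sinβ cosφ' / [1 − cos(β − φ')]
    = (4·25.2/20.7) · sin72.0°·cos19.3° / [1 − cos(52.7°)]
    = 4.870 · 0.9511·0.9438 / [1 − 0.6060]
    = 4.870 · 0.8976 / 0.3940
    = 11.09 m

H_c = 11.09 m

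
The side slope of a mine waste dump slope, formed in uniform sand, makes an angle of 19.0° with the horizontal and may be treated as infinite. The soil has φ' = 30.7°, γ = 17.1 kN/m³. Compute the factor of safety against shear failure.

FS = 1.72

For a dry cohesionless infinite slope the factor of safety is FS = tanφ' / tanβ.
FS = tan30.7° / tan19.0° = 0.5938 / 0.3443 = 1.724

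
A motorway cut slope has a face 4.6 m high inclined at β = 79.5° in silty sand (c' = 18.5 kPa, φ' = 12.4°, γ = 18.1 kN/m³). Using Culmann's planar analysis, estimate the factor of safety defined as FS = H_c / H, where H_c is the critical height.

H_c = (4c'/γ) · sinβ cosφ' / [1 − cos(β − φ')]
    = (4·18.5/18.1) · sin79.5°·cos12.4° / [1 − cos67.1°]
    = 4.088 · 0.9603 / 0.6109 = 6.43 m
FS = H_c / H = 6.43 / 4.6 = 1.397

FS = 1.40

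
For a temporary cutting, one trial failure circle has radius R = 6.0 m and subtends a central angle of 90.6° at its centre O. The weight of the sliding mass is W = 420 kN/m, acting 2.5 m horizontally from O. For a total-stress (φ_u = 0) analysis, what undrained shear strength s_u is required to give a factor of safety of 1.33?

s_u = 24.5 kPa

FS = s_u·L_a·R / (W·d), so s_u = FS·W·d / (L_a·R).
Arc length L_a = R·θ = 6.0·(90.6°·π/180) = 6.0·1.5813 = 9.49 m
s_u = 1.33·420·2.5 / (9.49·6.0) = 1396.5 / 56.93 = 24.53 kPa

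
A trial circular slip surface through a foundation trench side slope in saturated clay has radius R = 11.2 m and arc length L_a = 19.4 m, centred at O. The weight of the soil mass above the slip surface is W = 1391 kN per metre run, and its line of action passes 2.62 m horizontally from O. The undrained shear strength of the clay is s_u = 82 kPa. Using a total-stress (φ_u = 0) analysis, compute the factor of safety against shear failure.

FS = 4.89

Taking moments about the centre O, the resisting moment is provided by the undrained shear strength acting along the arc:
M_R = s_u·L_a·R = 82·19.40·11.2 = 17817.0 kN·m/m
M_D = W·d = 1391·2.62 = 3644.4 kN·m/m
FS = M_R / M_D = 17817.0 / 3644.4 = 4.889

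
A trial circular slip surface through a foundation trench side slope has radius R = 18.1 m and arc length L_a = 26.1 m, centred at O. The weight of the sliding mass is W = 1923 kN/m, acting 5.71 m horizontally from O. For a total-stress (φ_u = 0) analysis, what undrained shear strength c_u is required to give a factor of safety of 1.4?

c_u = 32.5 kPa

FS = c_u·L_a·R / (W·d), so c_u = FS·W·d / (L_a·R).
c_u = 1.4·1923·5.71 / (26.10·18.1) = 15372.5 / 472.41 = 32.54 kPa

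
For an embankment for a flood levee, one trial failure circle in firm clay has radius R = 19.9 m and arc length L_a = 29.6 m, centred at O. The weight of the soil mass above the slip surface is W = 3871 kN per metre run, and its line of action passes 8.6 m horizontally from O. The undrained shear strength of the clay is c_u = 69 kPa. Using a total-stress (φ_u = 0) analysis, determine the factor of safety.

Taking moments about the centre O, the resisting moment is provided by the undrained shear strength acting along the arc:
M_R = c_u·L_a·R = 69·29.60·19.9 = 40643.8 kN·m/m
M_D = W·d = 3871·8.6 = 33290.6 kN·m/m
FS = M_R / M_D = 40643.8 / 33290.6 = 1.221

FS = 1.22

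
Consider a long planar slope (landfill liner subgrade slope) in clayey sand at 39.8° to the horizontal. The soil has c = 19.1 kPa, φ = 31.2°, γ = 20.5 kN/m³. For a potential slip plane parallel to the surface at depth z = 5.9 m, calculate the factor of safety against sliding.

FS = 1.05

For an infinite slope with a slip plane parallel to the surface (no pore pressure): FS = [c + γz cos²β tanφ] / [γz sinβ cosβ].
γz = 20.5·5.9 = 120.95 kN/m²
Numerator = 19.1 + 120.95·cos²39.8°·tan31.2° = 19.1 + 120.95·0.5903·0.6056 = 62.336 kPa
Denominator = 120.95·sin39.8°·cos39.8° = 120.95·0.6401·0.7683 = 59.481 kPa
FS = 62.336 / 59.481 = 1.048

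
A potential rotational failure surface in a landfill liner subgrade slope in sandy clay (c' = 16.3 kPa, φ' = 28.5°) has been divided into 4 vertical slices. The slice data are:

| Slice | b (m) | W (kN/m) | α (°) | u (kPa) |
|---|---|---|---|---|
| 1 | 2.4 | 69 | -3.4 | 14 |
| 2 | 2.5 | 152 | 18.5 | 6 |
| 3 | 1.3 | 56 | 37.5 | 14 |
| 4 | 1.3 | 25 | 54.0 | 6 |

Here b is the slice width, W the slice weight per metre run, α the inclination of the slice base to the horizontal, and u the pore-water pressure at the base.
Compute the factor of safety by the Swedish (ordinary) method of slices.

FS = 2.50

Ordinary method of slices: FS = Σ[c'·Δl_i + (W_i cosα_i − u_i·Δl_i)·tanφ'] / Σ W_i sinα_i, with Δl_i = b_i / cosα_i.
Slice 1: Δl = 2.4/cos(-3.4°) = 2.404 m; N'_1 = 69·cos(-3.4°) − 14·2.404 = 35.2; c'Δl = 39.19; W sinα = -4.1
Slice 2: Δl = 2.5/cos18.5° = 2.636 m; N'_2 = 152·cos18.5° − 6·2.636 = 128.3; c'Δl = 42.97; W sinα = 48.2
Slice 3: Δl = 1.3/cos37.5° = 1.639 m; N'_3 = 56·cos37.5° − 14·1.639 = 21.5; c'Δl = 26.71; W sinα = 34.1
Slice 4: Δl = 1.3/cos54.0° = 2.212 m; N'_4 = 25·cos54.0° − 6·2.212 = 1.4; c'Δl = 36.05; W sinα = 20.2
Σc'Δl = 144.9 kN/m; ΣN' = 186.5 kN/m; ΣW sinα = 98.5 kN/m
Resisting = 144.9 + 186.5·tan28.5° = 144.9 + 101.2 = 246.2 kN/m
FS = 246.2 / 98.5 = 2.500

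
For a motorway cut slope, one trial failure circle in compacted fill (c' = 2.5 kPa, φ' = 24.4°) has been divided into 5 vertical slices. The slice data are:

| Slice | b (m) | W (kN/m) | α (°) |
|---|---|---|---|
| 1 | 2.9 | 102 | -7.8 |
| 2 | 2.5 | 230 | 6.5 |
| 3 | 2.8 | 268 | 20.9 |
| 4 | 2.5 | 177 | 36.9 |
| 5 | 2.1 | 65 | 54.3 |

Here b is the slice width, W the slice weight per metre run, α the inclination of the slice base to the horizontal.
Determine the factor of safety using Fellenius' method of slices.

FS = 1.43

Ordinary method of slices: FS = Σ[c'·Δl_i + (W_i cosα_i)·tanφ'] / Σ W_i sinα_i, with Δl_i = b_i / cosα_i.
Slice 1: Δl = 2.9/cos(-7.8°) = 2.927 m; N'_1 = 102·cos(-7.8°) = 101.1; c'Δl = 7.32; W sinα = -13.8
Slice 2: Δl = 2.5/cos6.5° = 2.516 m; N'_2 = 230·cos6.5° = 228.5; c'Δl = 6.29; W sinα = 26.0
Slice 3: Δl = 2.8/cos20.9° = 2.997 m; N'_3 = 268·cos20.9° = 250.4; c'Δl = 7.49; W sinα = 95.6
Slice 4: Δl = 2.5/cos36.9° = 3.126 m; N'_4 = 177·cos36.9° = 141.5; c'Δl = 7.82; W sinα = 106.3
Slice 5: Δl = 2.1/cos54.3° = 3.599 m; N'_5 = 65·cos54.3° = 37.9; c'Δl = 9.00; W sinα = 52.8
Σc'Δl = 37.9 kN/m; ΣN' = 759.4 kN/m; ΣW sinα = 266.9 kN/m
Resisting = 37.9 + 759.4·tan24.4° = 37.9 + 344.5 = 382.4 kN/m
FS = 382.4 / 266.9 = 1.433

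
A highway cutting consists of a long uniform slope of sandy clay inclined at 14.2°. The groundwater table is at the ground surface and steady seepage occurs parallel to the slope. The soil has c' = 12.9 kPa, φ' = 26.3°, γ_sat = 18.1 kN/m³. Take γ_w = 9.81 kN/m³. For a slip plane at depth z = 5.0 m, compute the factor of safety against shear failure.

With seepage parallel to the slope and the water table at the surface, the effective normal stress on the slip plane uses the buoyant unit weight γ' = γ_sat − γ_w while the driving shear stress uses γ_sat:
FS = [c' + γ' z cos²β tanφ'] / [γ_sat z sinβ cosβ]
γ' = 18.1 − 9.81 = 8.29 kN/m³
Numerator = 12.9 + 8.29·5.0·cos²14.2°·tan26.3° = 12.9 + 8.29·5.0·0.9398·0.4942 = 32.153 kPa
Denominator = 18.1·5.0·sin14.2°·cos14.2° = 18.1·5.0·0.2453·0.9694 = 21.522 kPa
FS = 32.153 / 21.522 = 1.494

FS = 1.49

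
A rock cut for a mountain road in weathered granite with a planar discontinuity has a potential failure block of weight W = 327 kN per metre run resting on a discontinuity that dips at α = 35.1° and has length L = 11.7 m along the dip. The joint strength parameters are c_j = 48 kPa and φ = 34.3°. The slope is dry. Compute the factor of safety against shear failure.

Resolving the block weight along and normal to the plane and applying the Mohr–Coulomb strength on the joint:
N' = W cosα = 327·cos35.1° = 267.5 kN/m
Driving force T = W sinα = 327·sin35.1° = 188.0 kN/m
Resisting force R = c_j·L + N'·tanφ = 48·11.7 + 267.5·tan34.3° = 561.6 + 182.5 = 744.1 kN/m
FS = R / T = 744.1 / 188.0 = 3.957

FS = 3.96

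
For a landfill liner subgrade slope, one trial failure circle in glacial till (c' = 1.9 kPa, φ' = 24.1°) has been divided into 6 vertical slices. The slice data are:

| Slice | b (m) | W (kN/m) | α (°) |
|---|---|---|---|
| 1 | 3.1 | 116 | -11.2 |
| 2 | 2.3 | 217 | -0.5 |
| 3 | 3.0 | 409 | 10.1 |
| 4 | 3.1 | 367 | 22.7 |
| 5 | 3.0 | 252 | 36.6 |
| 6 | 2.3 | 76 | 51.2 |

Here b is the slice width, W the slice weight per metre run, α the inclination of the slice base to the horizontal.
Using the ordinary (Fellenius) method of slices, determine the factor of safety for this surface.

Ordinary method of slices: FS = Σ[c'·Δl_i + (W_i cosα_i)·tanφ'] / Σ W_i sinα_i, with Δl_i = b_i / cosα_i.
Slice 1: Δl = 3.1/cos(-11.2°) = 3.160 m; N'_1 = 116·cos(-11.2°) = 113.8; c'Δl = 6.00; W sinα = -22.5
Slice 2: Δl = 2.3/cos(-0.5°) = 2.300 m; N'_2 = 217·cos(-0.5°) = 217.0; c'Δl = 4.37; W sinα = -1.9
Slice 3: Δl = 3.0/cos10.1° = 3.047 m; N'_3 = 409·cos10.1° = 402.7; c'Δl = 5.79; W sinα = 71.7
Slice 4: Δl = 3.1/cos22.7° = 3.360 m; N'_4 = 367·cos22.7° = 338.6; c'Δl = 6.38; W sinα = 141.6
Slice 5: Δl = 3.0/cos36.6° = 3.737 m; N'_5 = 252·cos36.6° = 202.3; c'Δl = 7.10; W sinα = 150.2
Slice 6: Δl = 2.3/cos51.2° = 3.671 m; N'_6 = 76·cos51.2° = 47.6; c'Δl = 6.97; W sinα = 59.2
Σc'Δl = 36.6 kN/m; ΣN' = 1321.9 kN/m; ΣW sinα = 398.4 kN/m
Resisting = 36.6 + 1321.9·tan24.1° = 36.6 + 591.3 = 628.0 kN/m
FS = 628.0 / 398.4 = 1.576

FS = 1.58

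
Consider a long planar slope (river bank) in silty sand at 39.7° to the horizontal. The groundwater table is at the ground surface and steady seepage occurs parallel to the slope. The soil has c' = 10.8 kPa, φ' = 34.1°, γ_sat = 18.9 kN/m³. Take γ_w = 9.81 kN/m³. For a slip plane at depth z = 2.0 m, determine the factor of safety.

FS = 0.97

With seepage parallel to the slope and the water table at the surface, the effective normal stress on the slip plane uses the buoyant unit weight γ' = γ_sat − γ_w while the driving shear stress uses γ_sat:
FS = [c' + γ' z cos²β tanφ'] / [γ_sat z sinβ cosβ]
γ' = 18.9 − 9.81 = 9.09 kN/m³
Numerator = 10.8 + 9.09·2.0·cos²39.7°·tan34.1° = 10.8 + 9.09·2.0·0.5920·0.6771 = 18.087 kPa
Denominator = 18.9·2.0·sin39.7°·cos39.7° = 18.9·2.0·0.6388·0.7694 = 18.577 kPa
FS = 18.087 / 18.577 = 0.974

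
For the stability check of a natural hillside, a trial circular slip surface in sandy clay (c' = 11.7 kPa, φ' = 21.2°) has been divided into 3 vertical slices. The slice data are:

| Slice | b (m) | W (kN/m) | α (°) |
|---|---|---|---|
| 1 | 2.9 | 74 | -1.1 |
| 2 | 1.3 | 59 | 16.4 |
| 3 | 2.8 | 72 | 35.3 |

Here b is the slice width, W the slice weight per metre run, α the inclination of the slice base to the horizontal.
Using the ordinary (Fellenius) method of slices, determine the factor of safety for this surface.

Ordinary method of slices: FS = Σ[c'·Δl_i + (W_i cosα_i)·tanφ'] / Σ W_i sinα_i, with Δl_i = b_i / cosα_i.
Slice 1: Δl = 2.9/cos(-1.1°) = 2.901 m; N'_1 = 74·cos(-1.1°) = 74.0; c'Δl = 33.94; W sinα = -1.4
Slice 2: Δl = 1.3/cos16.4° = 1.355 m; N'_2 = 59·cos16.4° = 56.6; c'Δl = 15.86; W sinα = 16.7
Slice 3: Δl = 2.8/cos35.3° = 3.431 m; N'_3 = 72·cos35.3° = 58.8; c'Δl = 40.14; W sinα = 41.6
Σc'Δl = 89.9 kN/m; ΣN' = 189.3 kN/m; ΣW sinα = 56.8 kN/m
Resisting = 89.9 + 189.3·tan21.2° = 89.9 + 73.4 = 163.4 kN/m
FS = 163.4 / 56.8 = 2.874

FS = 2.87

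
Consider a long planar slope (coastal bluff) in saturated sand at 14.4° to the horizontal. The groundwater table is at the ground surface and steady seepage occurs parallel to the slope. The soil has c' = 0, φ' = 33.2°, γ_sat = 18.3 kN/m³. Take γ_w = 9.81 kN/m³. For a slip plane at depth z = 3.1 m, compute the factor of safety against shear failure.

FS = 1.18

With seepage parallel to the slope and the water table at the surface, the effective normal stress on the slip plane uses the buoyant unit weight γ' = γ_sat − γ_w while the driving shear stress uses γ_sat:
FS = [c' + γ' z cos²β tanφ'] / [γ_sat z sinβ cosβ]
(For c' = 0 this reduces to FS = (γ'/γ_sat)·tanφ'/tanβ.)
γ' = 18.3 − 9.81 = 8.49 kN/m³
Numerator = 0.0 + 8.49·3.1·cos²14.4°·tan33.2° = 0.0 + 8.49·3.1·0.9382·0.6544 = 16.158 kPa
Denominator = 18.3·3.1·sin14.4°·cos14.4° = 18.3·3.1·0.2487·0.9686 = 13.665 kPa
FS = 16.158 / 13.665 = 1.182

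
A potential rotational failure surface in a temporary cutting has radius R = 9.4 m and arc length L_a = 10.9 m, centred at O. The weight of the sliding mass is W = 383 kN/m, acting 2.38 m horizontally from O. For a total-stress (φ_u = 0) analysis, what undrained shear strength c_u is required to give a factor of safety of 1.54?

FS = c_u·L_a·R / (W·d), so c_u = FS·W·d / (L_a·R).
c_u = 1.54·383·2.38 / (10.90·9.4) = 1403.8 / 102.46 = 13.70 kPa

c_u = 13.7 kPa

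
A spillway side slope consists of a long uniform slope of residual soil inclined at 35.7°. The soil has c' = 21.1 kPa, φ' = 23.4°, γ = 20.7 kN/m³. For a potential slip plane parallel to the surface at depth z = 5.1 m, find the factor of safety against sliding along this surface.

FS = 1.02

For an infinite slope with a slip plane parallel to the surface (no pore pressure): FS = [c' + γz cos²β tanφ'] / [γz sinβ cosβ].
γz = 20.7·5.1 = 105.57 kN/m²
Numerator = 21.1 + 105.57·cos²35.7°·tan23.4° = 21.1 + 105.57·0.6595·0.4327 = 51.228 kPa
Denominator = 105.57·sin35.7°·cos35.7° = 105.57·0.5835·0.8121 = 50.028 kPa
FS = 51.228 / 50.028 = 1.024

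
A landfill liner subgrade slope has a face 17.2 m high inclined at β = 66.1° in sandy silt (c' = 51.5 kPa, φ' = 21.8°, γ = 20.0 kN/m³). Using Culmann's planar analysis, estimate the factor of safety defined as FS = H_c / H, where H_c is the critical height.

H_c = (4c'/γ) · sinβ cosφ' / [1 − cos(β − φ')]
    = (4·51.5/20.0) · sin66.1°·cos21.8° / [1 − cos44.3°]
    = 10.300 · 0.8489 / 0.2843 = 30.75 m
FS = H_c / H = 30.75 / 17.2 = 1.788

FS = 1.79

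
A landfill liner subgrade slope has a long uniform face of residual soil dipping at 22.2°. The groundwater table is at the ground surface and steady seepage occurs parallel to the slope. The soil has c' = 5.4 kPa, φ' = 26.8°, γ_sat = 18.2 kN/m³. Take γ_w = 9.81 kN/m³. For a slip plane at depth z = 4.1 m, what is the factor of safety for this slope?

With seepage parallel to the slope and the water table at the surface, the effective normal stress on the slip plane uses the buoyant unit weight γ' = γ_sat − γ_w while the driving shear stress uses γ_sat:
FS = [c' + γ' z cos²β tanφ'] / [γ_sat z sinβ cosβ]
γ' = 18.2 − 9.81 = 8.39 kN/m³
Numerator = 5.4 + 8.39·4.1·cos²22.2°·tan26.8° = 5.4 + 8.39·4.1·0.8572·0.5051 = 20.295 kPa
Denominator = 18.2·4.1·sin22.2°·cos22.2° = 18.2·4.1·0.3778·0.9259 = 26.104 kPa
FS = 20.295 / 26.104 = 0.777

FS = 0.78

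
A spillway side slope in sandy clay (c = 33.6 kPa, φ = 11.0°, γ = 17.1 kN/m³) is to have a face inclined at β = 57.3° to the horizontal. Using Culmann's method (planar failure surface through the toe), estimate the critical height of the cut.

H_c = 21.00 m

Culmann's analysis gives the critical failure plane at α_cr = (β + φ)/2 = (57.3 + 11.0)/2 = 34.1°, and the critical height
H_c = (4c/γ) · sinβ cosφ / [1 − cos(β − φ)]
    = (4·33.6/17.1) · sin57.3°·cos11.0° / [1 − cos(46.3°)]
    = 7.860 · 0.8415·0.9816 / [1 − 0.6909]
    = 7.860 · 0.8260 / 0.3091
    = 21.00 m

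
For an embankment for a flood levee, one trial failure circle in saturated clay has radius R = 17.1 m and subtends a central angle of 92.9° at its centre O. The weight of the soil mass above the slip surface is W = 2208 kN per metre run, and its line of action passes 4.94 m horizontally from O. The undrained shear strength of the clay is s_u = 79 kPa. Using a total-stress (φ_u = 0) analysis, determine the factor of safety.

Taking moments about the centre O, the resisting moment is provided by the undrained shear strength acting along the arc:
Arc length L_a = R·θ = 17.1·(92.9°·π/180) = 17.1·1.6214 = 27.73 m
M_R = s_u·L_a·R = 79·27.73·17.1 = 37455.2 kN·m/m
M_D = W·d = 2208·4.94 = 10907.5 kN·m/m
FS = M_R / M_D = 37455.2 / 10907.5 = 3.434

FS = 3.43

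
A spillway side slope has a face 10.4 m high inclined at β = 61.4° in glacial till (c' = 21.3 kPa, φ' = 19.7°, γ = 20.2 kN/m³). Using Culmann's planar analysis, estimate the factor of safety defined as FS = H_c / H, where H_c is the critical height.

H_c = (4c'/γ) · sinβ cosφ' / [1 − cos(β − φ')]
    = (4·21.3/20.2) · sin61.4°·cos19.7° / [1 − cos41.7°]
    = 4.218 · 0.8266 / 0.2534 = 13.76 m
FS = H_c / H = 13.76 / 10.4 = 1.323

FS = 1.32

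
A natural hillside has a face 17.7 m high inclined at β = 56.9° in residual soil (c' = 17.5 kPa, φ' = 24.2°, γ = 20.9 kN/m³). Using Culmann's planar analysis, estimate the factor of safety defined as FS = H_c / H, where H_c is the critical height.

FS = 0.91

H_c = (4c'/γ) · sinβ cosφ' / [1 − cos(β − φ')]
    = (4·17.5/20.9) · sin56.9°·cos24.2° / [1 − cos32.7°]
    = 3.349 · 0.7641 / 0.1585 = 16.15 m
FS = H_c / H = 16.15 / 17.7 = 0.912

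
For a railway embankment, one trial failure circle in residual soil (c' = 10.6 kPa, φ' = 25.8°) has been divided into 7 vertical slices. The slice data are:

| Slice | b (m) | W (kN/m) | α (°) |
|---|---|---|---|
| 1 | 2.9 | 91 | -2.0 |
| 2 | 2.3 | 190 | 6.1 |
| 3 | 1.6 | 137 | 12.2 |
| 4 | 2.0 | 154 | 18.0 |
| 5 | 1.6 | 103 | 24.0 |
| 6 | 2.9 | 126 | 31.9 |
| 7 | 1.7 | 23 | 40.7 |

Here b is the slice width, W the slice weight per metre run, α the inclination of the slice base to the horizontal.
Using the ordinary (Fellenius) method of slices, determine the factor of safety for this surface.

Ordinary method of slices: FS = Σ[c'·Δl_i + (W_i cosα_i)·tanφ'] / Σ W_i sinα_i, with Δl_i = b_i / cosα_i.
Slice 1: Δl = 2.9/cos(-2.0°) = 2.902 m; N'_1 = 91·cos(-2.0°) = 90.9; c'Δl = 30.76; W sinα = -3.2
Slice 2: Δl = 2.3/cos6.1° = 2.313 m; N'_2 = 190·cos6.1° = 188.9; c'Δl = 24.52; W sinα = 20.2
Slice 3: Δl = 1.6/cos12.2° = 1.637 m; N'_3 = 137·cos12.2° = 133.9; c'Δl = 17.35; W sinα = 29.0
Slice 4: Δl = 2.0/cos18.0° = 2.103 m; N'_4 = 154·cos18.0° = 146.5; c'Δl = 22.29; W sinα = 47.6
Slice 5: Δl = 1.6/cos24.0° = 1.751 m; N'_5 = 103·cos24.0° = 94.1; c'Δl = 18.57; W sinα = 41.9
Slice 6: Δl = 2.9/cos31.9° = 3.416 m; N'_6 = 126·cos31.9° = 107.0; c'Δl = 36.21; W sinα = 66.6
Slice 7: Δl = 1.7/cos40.7° = 2.242 m; N'_7 = 23·cos40.7° = 17.4; c'Δl = 23.77; W sinα = 15.0
Σc'Δl = 173.5 kN/m; ΣN' = 778.7 kN/m; ΣW sinα = 217.0 kN/m
Resisting = 173.5 + 778.7·tan25.8° = 173.5 + 376.5 = 549.9 kN/m
FS = 549.9 / 217.0 = 2.534

FS = 2.53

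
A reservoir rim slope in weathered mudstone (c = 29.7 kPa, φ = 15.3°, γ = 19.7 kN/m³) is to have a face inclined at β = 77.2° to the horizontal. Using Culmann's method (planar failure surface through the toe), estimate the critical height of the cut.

Culmann's analysis gives the critical failure plane at α_cr = (β + φ)/2 = (77.2 + 15.3)/2 = 46.2°, and the critical height
H_c = (4c/γ) · sinβ cosφ / [1 − cos(β − φ)]
    = (4·29.7/19.7) · sin77.2°·cos15.3° / [1 − cos(61.9°)]
    = 6.030 · 0.9751·0.9646 / [1 − 0.4710]
    = 6.030 · 0.9406 / 0.5290
    = 10.72 m

H_c = 10.72 m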